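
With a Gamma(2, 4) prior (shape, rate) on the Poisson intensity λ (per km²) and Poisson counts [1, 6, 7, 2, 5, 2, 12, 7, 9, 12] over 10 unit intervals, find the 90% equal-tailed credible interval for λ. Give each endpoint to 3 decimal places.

Posterior: Gamma(2+63, 4+10) = Gamma(65, 14) (shape, rate).
Equal-tailed 90% interval: Gamma(65, 14) quantiles at 0.05 and 0.95.
Posterior mean ≈ 4.643, SD ≈ 0.576; a Normal approximation gives roughly [3.696, 5.590].
Exact: lower = 3.738; upper = 5.629.

[3.738, 5.629]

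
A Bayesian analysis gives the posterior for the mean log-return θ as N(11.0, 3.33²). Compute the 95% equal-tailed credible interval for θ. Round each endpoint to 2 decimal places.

[4.47, 17.53]

The posterior is symmetric, so the 95% equal-tailed interval is θ = 11.0 ± z·3.33 with z = 1.960.
Half-width: 1.960 × 3.33 = 6.53.
11.0 − 6.53 = 4.47; 11.0 + 6.53 = 17.53.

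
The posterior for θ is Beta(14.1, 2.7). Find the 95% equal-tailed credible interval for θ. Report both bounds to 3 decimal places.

[0.636, 0.967]

Posterior: Beta(14.1, 2.7).
Equal-tailed 95% interval: the 0.025 and 0.975 quantiles of Beta(14.1, 2.7).
Posterior mean ≈ 0.839, SD ≈ 0.087; a Normal approximation gives roughly [0.669, 1.010].
Exact: F⁻¹(0.025) = 0.636; F⁻¹(0.975) = 0.967.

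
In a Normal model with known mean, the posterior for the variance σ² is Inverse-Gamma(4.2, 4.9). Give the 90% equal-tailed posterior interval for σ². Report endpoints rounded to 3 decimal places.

Inverse-Gamma(4.2, 4.9) quantiles: F⁻¹(0.05) and F⁻¹(0.95).
Equivalently, 1/σ² ~ Gamma(4.2, rate = 4.9); invert its 0.95 and 0.05 quantiles.
Posterior mean ≈ 1.531, SD ≈ 1.032; a Normal approximation gives roughly [-0.167, 3.229].
Exact: lower = 0.610; upper = 3.303.

[0.610, 3.303]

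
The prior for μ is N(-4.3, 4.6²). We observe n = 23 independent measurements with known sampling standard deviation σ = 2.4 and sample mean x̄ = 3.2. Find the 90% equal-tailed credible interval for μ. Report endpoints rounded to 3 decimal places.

Posterior precision = 1/4.6² + 23/2.4² = 0.0473 + 3.9931 = 4.0403, so posterior SD = 0.4975.
Posterior mean = (-4.3/4.6² + 23·3.2/2.4²) / 4.0403 = 3.1123.
Interval: 3.1123 ± 1.645 × 0.4975 → [2.294, 3.931].

[2.294, 3.931]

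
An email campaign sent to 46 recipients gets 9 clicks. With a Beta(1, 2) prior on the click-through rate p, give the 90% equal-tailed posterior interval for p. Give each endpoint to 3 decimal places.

[0.118, 0.304]

Posterior: Beta(1+9, 2+37) = Beta(10, 39).
Equal-tailed 90% interval: the 0.05 and 0.95 quantiles of Beta(10, 39).
Posterior mean ≈ 0.204, SD ≈ 0.057; a Normal approximation gives roughly [0.110, 0.298].
Exact: F⁻¹(0.05) = 0.118; F⁻¹(0.95) = 0.304.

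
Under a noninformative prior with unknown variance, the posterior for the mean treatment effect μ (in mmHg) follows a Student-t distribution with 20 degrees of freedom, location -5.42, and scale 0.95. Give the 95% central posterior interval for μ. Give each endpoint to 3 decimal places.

[-7.402, -3.438]

The t_20 distribution is symmetric; the 95% interval is -5.42 ± t·0.95 with t_{0.975,20} = 2.086.
Half-width: 2.086 × 0.95 = 1.982.
-5.42 − 1.982 = -7.402; -5.42 + 1.982 = -3.438.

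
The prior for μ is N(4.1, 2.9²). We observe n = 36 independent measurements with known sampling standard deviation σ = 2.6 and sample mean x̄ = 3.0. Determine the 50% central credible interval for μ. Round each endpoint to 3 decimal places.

[2.735, 3.313]

Posterior precision = 1/2.9² + 36/2.6² = 0.1189 + 5.3254 = 5.4443, so posterior SD = 0.4286.
Posterior mean = (4.1/2.9² + 36·3.0/2.6²) / 5.4443 = 3.0240.
Interval: 3.0240 ± 0.674 × 0.4286 → [2.735, 3.313].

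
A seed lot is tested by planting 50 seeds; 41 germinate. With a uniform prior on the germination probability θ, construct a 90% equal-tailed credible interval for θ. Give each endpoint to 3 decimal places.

[0.712, 0.890]

Posterior: Beta(1+41, 1+9) = Beta(42, 10).
Equal-tailed 90% interval: the 0.05 and 0.95 quantiles of Beta(42, 10).
Posterior mean ≈ 0.808, SD ≈ 0.054; a Normal approximation gives roughly [0.719, 0.897].
Exact: F⁻¹(0.05) = 0.712; F⁻¹(0.95) = 0.890.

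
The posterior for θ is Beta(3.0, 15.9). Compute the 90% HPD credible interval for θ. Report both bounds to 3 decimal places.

[0.030, 0.281]

The posterior is unimodal and skewed, so the HPD interval has equal density at both endpoints and is the shortest 90% interval.
Solving f(0.030) = f(0.281) with F(0.281) − F(0.030) = 0.90 gives [0.030, 0.281].
For comparison, the equal-tailed interval is [0.047, 0.312]; the HPD is narrower and shifted toward the mode.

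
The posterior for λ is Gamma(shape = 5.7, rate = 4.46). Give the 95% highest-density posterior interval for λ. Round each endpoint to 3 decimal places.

The posterior is unimodal and skewed, so the HPD interval has equal density at both endpoints and is the shortest 95% interval.
Solving f(0.356) = f(2.340) with F(2.340) − F(0.356) = 0.95 gives [0.356, 2.340].
For comparison, the equal-tailed interval is [0.454, 2.521]; the HPD is narrower and shifted toward the mode.

[0.356, 2.340]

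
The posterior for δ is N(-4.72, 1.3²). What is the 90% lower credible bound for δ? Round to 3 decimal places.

Need L with P(δ ≥ L) = 0.90: L = -4.72 − z_{0.1}·1.3.
z = 1.282; L = -4.72 − 1.282 × 1.3 = -6.386.

-6.386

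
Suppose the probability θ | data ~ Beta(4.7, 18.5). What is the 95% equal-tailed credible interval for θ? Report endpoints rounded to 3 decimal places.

[0.069, 0.384]

Posterior: Beta(4.7, 18.5).
Equal-tailed 95% interval: the 0.025 and 0.975 quantiles of Beta(4.7, 18.5).
Posterior mean ≈ 0.203, SD ≈ 0.082; a Normal approximation gives roughly [0.042, 0.363].
Exact: F⁻¹(0.025) = 0.069; F⁻¹(0.975) = 0.384.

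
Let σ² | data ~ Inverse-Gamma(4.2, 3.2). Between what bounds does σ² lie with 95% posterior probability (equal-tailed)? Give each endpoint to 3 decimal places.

[0.353, 2.684]

Inverse-Gamma(4.2, 3.2) quantiles: F⁻¹(0.025) and F⁻¹(0.975).
Equivalently, 1/σ² ~ Gamma(4.2, rate = 3.2); invert its 0.975 and 0.025 quantiles.
Posterior mean ≈ 1.000, SD ≈ 0.674; a Normal approximation gives roughly [-0.321, 2.321].
Exact: lower = 0.353; upper = 2.684.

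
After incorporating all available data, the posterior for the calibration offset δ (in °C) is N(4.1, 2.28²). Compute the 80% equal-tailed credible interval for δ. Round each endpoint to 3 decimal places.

[1.178, 7.022]

The posterior is symmetric, so the 80% equal-tailed interval is δ = 4.1 ± z·2.28 with z = 1.282.
Half-width: 1.282 × 2.28 = 2.922.
4.1 − 2.922 = 1.178; 4.1 + 2.922 = 7.022.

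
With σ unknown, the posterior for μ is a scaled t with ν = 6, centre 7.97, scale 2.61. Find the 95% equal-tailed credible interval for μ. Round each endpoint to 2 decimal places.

[1.58, 14.36]

The t_6 distribution is symmetric; the 95% interval is 7.97 ± t·2.61 with t_{0.975,6} = 2.447.
Half-width: 2.447 × 2.61 = 6.39.
7.97 − 6.39 = 1.58; 7.97 + 6.39 = 14.36.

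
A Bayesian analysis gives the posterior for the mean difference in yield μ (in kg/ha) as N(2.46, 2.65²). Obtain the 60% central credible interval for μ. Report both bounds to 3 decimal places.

[0.230, 4.690]

The posterior is symmetric, so the 60% equal-tailed interval is μ = 2.46 ± z·2.65 with z = 0.842.
Half-width: 0.842 × 2.65 = 2.230.
2.46 − 2.230 = 0.230; 2.46 + 2.230 = 4.690.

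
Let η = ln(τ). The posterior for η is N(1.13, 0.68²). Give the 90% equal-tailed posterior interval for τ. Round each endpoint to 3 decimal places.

On the log scale the 90% interval is 1.13 ± 1.645 × 0.68 = [0.0115, 2.2485].
Exponentiate: [e^0.0115, e^2.2485] = [1.012, 9.474].

[1.012, 9.474]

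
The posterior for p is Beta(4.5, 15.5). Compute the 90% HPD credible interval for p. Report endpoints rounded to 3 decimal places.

[0.077, 0.367]

The posterior is unimodal and skewed, so the HPD interval has equal density at both endpoints and is the shortest 90% interval.
Solving f(0.077) = f(0.367) with F(0.367) − F(0.077) = 0.90 gives [0.077, 0.367].
For comparison, the equal-tailed interval is [0.092, 0.390]; the HPD is narrower and shifted toward the mode.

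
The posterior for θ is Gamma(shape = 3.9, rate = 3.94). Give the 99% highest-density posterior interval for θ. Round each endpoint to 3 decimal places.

The posterior is unimodal and skewed, so the HPD interval has equal density at both endpoints and is the shortest 99% interval.
Solving f(0.092) = f(2.534) with F(2.534) − F(0.092) = 0.99 gives [0.092, 2.534].
For comparison, the equal-tailed interval is [0.161, 2.744]; the HPD is narrower and shifted toward the mode.

[0.092, 2.534]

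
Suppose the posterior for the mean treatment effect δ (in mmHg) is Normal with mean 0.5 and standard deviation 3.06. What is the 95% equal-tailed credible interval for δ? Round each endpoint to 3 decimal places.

[-5.497, 6.497]

The posterior is symmetric, so the 95% equal-tailed interval is δ = 0.5 ± z·3.06 with z = 1.960.
Half-width: 1.960 × 3.06 = 5.997.
0.5 − 5.997 = -5.497; 0.5 + 5.997 = 6.497.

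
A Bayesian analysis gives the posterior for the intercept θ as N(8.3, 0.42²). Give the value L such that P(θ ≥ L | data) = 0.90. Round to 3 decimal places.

7.762

Need L with P(θ ≥ L) = 0.90: L = 8.3 − z_{0.1}·0.42.
z = 1.282; L = 8.3 − 1.282 × 0.42 = 7.762.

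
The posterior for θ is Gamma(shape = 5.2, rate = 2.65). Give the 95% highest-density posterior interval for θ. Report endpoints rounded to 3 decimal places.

[0.496, 3.668]

The posterior is unimodal and skewed, so the HPD interval has equal density at both endpoints and is the shortest 95% interval.
Solving f(0.496) = f(3.668) with F(3.668) − F(0.496) = 0.95 gives [0.496, 3.668].
For comparison, the equal-tailed interval is [0.655, 3.974]; the HPD is narrower and shifted toward the mode.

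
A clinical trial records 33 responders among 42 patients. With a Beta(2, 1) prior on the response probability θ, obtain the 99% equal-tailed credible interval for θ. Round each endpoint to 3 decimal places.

Posterior: Beta(2+33, 1+9) = Beta(35, 10).
Equal-tailed 99% interval: the 0.005 and 0.995 quantiles of Beta(35, 10).
Posterior mean ≈ 0.778, SD ≈ 0.061; a Normal approximation gives roughly [0.620, 0.936].
Exact: F⁻¹(0.005) = 0.600; F⁻¹(0.995) = 0.910.

[0.600, 0.910]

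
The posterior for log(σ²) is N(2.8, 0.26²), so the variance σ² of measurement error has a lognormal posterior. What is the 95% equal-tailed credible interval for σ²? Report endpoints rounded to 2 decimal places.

[9.88, 27.37]

On the log scale the 95% interval is 2.8 ± 1.960 × 0.26 = [2.2904, 3.3096].
Exponentiate: [e^2.2904, e^3.3096] = [9.88, 27.37].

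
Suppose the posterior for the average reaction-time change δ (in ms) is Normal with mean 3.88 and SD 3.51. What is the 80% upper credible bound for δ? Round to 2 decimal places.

Need U with P(δ ≤ U) = 0.80: U = 3.88 + z_{0.2}·3.51.
z = 0.842; U = 3.88 + 0.842 × 3.51 = 6.83.

6.83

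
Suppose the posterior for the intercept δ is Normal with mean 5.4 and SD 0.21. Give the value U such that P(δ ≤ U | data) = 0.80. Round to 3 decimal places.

5.577

Need U with P(δ ≤ U) = 0.80: U = 5.4 + z_{0.2}·0.21.
z = 0.842; U = 5.4 + 0.842 × 0.21 = 5.577.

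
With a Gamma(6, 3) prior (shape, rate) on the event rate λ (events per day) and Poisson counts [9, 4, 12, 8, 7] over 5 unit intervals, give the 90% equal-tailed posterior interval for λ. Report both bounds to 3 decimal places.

Posterior: Gamma(6+40, 3+5) = Gamma(46, 8) (shape, rate).
Equal-tailed 90% interval: Gamma(46, 8) quantiles at 0.05 and 0.95.
Posterior mean ≈ 5.750, SD ≈ 0.848; a Normal approximation gives roughly [4.356, 7.144].
Exact: lower = 4.430; upper = 7.212.

[4.430, 7.212]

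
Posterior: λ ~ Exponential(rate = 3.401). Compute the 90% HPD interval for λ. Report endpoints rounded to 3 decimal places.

The exponential density is strictly decreasing on [0, ∞), so the HPD interval is anchored at 0: [0, q] with P(λ ≤ q) = 0.90.
q = −ln(1 − 0.90) / 3.401 = 2.3026 / 3.401 = 0.677.

[0.000, 0.677]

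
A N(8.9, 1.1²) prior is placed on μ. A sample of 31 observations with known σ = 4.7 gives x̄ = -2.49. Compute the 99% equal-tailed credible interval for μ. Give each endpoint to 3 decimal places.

Posterior precision = 1/1.1² + 31/4.7² = 0.8264 + 1.4033 = 2.2298, so posterior SD = 0.6697.
Posterior mean = (8.9/1.1² + 31·-2.49/4.7²) / 2.2298 = 1.7316.
Interval: 1.7316 ± 2.576 × 0.6697 → [0.007, 3.457].

[0.007, 3.457]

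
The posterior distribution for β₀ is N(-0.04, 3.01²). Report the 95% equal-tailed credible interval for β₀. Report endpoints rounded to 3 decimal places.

[-5.939, 5.859]

The posterior is symmetric, so the 95% equal-tailed interval is β₀ = -0.04 ± z·3.01 with z = 1.960.
Half-width: 1.960 × 3.01 = 5.899.
-0.04 − 5.899 = -5.939; -0.04 + 5.899 = 5.859.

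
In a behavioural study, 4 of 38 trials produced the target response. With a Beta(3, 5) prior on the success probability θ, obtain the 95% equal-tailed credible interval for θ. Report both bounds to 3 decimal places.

[0.065, 0.268]

Posterior: Beta(3+4, 5+34) = Beta(7, 39).
Equal-tailed 95% interval: the 0.025 and 0.975 quantiles of Beta(7, 39).
Posterior mean ≈ 0.152, SD ≈ 0.052; a Normal approximation gives roughly [0.049, 0.255].
Exact: F⁻¹(0.025) = 0.065; F⁻¹(0.975) = 0.268.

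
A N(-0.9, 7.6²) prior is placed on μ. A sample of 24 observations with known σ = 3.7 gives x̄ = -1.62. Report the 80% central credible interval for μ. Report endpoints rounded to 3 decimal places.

[-2.576, -0.650]

Posterior precision = 1/7.6² + 24/3.7² = 0.0173 + 1.7531 = 1.7704, so posterior SD = 0.7516.
Posterior mean = (-0.9/7.6² + 24·-1.62/3.7²) / 1.7704 = -1.6130.
Interval: -1.6130 ± 1.282 × 0.7516 → [-2.576, -0.650].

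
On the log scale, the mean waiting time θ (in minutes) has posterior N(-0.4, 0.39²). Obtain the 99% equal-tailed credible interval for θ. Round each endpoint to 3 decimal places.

[0.245, 1.830]

On the log scale the 99% interval is -0.4 ± 2.576 × 0.39 = [-1.4046, 0.6046].
Exponentiate: [e^-1.4046, e^0.6046] = [0.245, 1.830].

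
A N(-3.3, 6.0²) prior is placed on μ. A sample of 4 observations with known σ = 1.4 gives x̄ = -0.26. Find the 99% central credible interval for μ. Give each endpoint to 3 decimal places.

Posterior precision = 1/6.0² + 4/1.4² = 0.0278 + 2.0408 = 2.0686, so posterior SD = 0.6953.
Posterior mean = (-3.3/6.0² + 4·-0.26/1.4²) / 2.0686 = -0.3008.
Interval: -0.3008 ± 2.576 × 0.6953 → [-2.092, 1.490].

[-2.092, 1.490]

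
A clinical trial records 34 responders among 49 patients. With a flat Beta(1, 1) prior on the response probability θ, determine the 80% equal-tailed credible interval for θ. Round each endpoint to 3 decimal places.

Posterior: Beta(1+34, 1+15) = Beta(35, 16).
Equal-tailed 80% interval: the 0.1 and 0.9 quantiles of Beta(35, 16).
Posterior mean ≈ 0.686, SD ≈ 0.064; a Normal approximation gives roughly [0.604, 0.769].
Exact: F⁻¹(0.1) = 0.602; F⁻¹(0.9) = 0.768.

[0.602, 0.768]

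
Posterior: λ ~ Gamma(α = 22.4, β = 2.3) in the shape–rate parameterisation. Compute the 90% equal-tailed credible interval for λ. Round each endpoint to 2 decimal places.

[6.62, 13.35]

Posterior: Gamma(shape 22.4, rate 2.3).
Equal-tailed 90% interval: Gamma(22.4, 2.3) quantiles at 0.05 and 0.95.
Posterior mean ≈ 9.74, SD ≈ 2.06; a Normal approximation gives roughly [6.35, 13.12].
Exact: lower = 6.62; upper = 13.35.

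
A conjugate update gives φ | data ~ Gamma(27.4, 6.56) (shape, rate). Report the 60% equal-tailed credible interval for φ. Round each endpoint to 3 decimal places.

[3.495, 4.829]

Posterior: Gamma(shape 27.4, rate 6.56).
Equal-tailed 60% interval: Gamma(27.4, 6.56) quantiles at 0.2 and 0.8.
Posterior mean ≈ 4.177, SD ≈ 0.798; a Normal approximation gives roughly [3.505, 4.848].
Exact: lower = 3.495; upper = 4.829.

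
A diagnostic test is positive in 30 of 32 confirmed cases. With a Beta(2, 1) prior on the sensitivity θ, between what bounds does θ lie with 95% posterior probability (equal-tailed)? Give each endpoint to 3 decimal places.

Posterior: Beta(2+30, 1+2) = Beta(32, 3).
Equal-tailed 95% interval: the 0.025 and 0.975 quantiles of Beta(32, 3).
Posterior mean ≈ 0.914, SD ≈ 0.047; a Normal approximation gives roughly [0.823, 1.006].
Exact: F⁻¹(0.025) = 0.803; F⁻¹(0.975) = 0.981.

[0.803, 0.981]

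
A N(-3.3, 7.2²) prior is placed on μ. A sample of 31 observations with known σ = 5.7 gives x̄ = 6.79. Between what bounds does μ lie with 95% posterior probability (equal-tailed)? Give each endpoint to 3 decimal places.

[4.604, 8.577]

Posterior precision = 1/7.2² + 31/5.7² = 0.0193 + 0.9541 = 0.9734, so posterior SD = 1.0136.
Posterior mean = (-3.3/7.2² + 31·6.79/5.7²) / 0.9734 = 6.5900.
Interval: 6.5900 ± 1.960 × 1.0136 → [4.604, 8.577].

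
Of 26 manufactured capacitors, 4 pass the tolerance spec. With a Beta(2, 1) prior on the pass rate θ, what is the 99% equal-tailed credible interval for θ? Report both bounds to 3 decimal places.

Posterior: Beta(2+4, 1+22) = Beta(6, 23).
Equal-tailed 99% interval: the 0.005 and 0.995 quantiles of Beta(6, 23).
Posterior mean ≈ 0.207, SD ≈ 0.074; a Normal approximation gives roughly [0.016, 0.397].
Exact: F⁻¹(0.005) = 0.059; F⁻¹(0.995) = 0.428.

[0.059, 0.428]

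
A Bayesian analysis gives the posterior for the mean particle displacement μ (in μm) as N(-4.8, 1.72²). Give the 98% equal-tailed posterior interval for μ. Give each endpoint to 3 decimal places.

The posterior is symmetric, so the 98% equal-tailed interval is μ = -4.8 ± z·1.72 with z = 2.326.
Half-width: 2.326 × 1.72 = 4.001.
-4.8 − 4.001 = -8.801; -4.8 + 4.001 = -0.799.

[-8.801, -0.799]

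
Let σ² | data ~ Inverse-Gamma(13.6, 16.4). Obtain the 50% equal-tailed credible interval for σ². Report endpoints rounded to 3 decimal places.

[1.033, 1.496]

Inverse-Gamma(13.6, 16.4) quantiles: F⁻¹(0.25) and F⁻¹(0.75).
Equivalently, 1/σ² ~ Gamma(13.6, rate = 16.4); invert its 0.75 and 0.25 quantiles.
Posterior mean ≈ 1.302, SD ≈ 0.382; a Normal approximation gives roughly [1.044, 1.559].
Exact: lower = 1.033; upper = 1.496.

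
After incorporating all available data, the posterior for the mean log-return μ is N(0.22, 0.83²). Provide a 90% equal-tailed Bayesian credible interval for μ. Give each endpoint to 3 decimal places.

[-1.145, 1.585]

The posterior is symmetric, so the 90% equal-tailed interval is μ = 0.22 ± z·0.83 with z = 1.645.
Half-width: 1.645 × 0.83 = 1.365.
0.22 − 1.365 = -1.145; 0.22 + 1.365 = 1.585.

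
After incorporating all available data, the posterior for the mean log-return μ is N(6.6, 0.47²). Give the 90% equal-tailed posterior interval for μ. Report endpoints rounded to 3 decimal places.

The posterior is symmetric, so the 90% equal-tailed interval is μ = 6.6 ± z·0.47 with z = 1.645.
Half-width: 1.645 × 0.47 = 0.773.
6.6 − 0.773 = 5.827; 6.6 + 0.773 = 7.373.

[5.827, 7.373]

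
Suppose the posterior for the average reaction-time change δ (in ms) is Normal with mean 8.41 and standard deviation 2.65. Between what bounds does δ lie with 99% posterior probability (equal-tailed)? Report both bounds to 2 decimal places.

[1.58, 15.24]

The posterior is symmetric, so the 99% equal-tailed interval is δ = 8.41 ± z·2.65 with z = 2.576.
Half-width: 2.576 × 2.65 = 6.83.
8.41 − 6.83 = 1.58; 8.41 + 6.83 = 15.24.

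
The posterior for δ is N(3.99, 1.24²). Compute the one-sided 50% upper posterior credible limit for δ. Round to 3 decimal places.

Need U with P(δ ≤ U) = 0.50: U = 3.99 + z_{0.5}·1.24.
z = 0.000; U = 3.99 + 0.000 × 1.24 = 3.990.

3.990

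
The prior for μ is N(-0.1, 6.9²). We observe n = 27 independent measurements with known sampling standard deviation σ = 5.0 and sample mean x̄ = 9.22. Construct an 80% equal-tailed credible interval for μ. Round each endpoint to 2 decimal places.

[7.82, 10.26]

Posterior precision = 1/6.9² + 27/5.0² = 0.0210 + 1.0800 = 1.1010, so posterior SD = 0.9530.
Posterior mean = (-0.1/6.9² + 27·9.22/5.0²) / 1.1010 = 9.0422.
Interval: 9.0422 ± 1.282 × 0.9530 → [7.82, 10.26].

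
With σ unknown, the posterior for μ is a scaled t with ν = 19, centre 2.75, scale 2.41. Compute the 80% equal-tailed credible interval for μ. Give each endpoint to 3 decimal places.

[-0.450, 5.950]

The t_19 distribution is symmetric; the 80% interval is 2.75 ± t·2.41 with t_{0.9,19} = 1.328.
Half-width: 1.328 × 2.41 = 3.200.
2.75 − 3.200 = -0.450; 2.75 + 3.200 = 5.950.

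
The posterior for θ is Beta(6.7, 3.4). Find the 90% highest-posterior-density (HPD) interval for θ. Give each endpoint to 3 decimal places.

[0.439, 0.897]

The posterior is unimodal and skewed, so the HPD interval has equal density at both endpoints and is the shortest 90% interval.
Solving f(0.439) = f(0.897) with F(0.897) − F(0.439) = 0.90 gives [0.439, 0.897].
For comparison, the equal-tailed interval is [0.411, 0.877]; the HPD is narrower and shifted toward the mode.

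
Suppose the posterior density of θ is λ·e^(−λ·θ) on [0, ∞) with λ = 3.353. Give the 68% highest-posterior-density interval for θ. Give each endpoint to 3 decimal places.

The exponential density is strictly decreasing on [0, ∞), so the HPD interval is anchored at 0: [0, q] with P(θ ≤ q) = 0.68.
q = −ln(1 − 0.68) / 3.353 = 1.1394 / 3.353 = 0.340.

[0.000, 0.340]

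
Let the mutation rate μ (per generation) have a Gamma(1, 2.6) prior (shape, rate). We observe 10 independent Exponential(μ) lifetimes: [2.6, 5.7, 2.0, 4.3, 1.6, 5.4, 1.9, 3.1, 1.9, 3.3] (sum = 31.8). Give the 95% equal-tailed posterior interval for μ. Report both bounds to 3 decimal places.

[0.160, 0.535]

Posterior: Gamma(1+10, 2.6+31.8) = Gamma(11, 34.4) (shape, rate).
Equal-tailed 95% interval: Gamma(11, 34.4) quantiles at 0.025 and 0.975.
Posterior mean ≈ 0.320, SD ≈ 0.096; a Normal approximation gives roughly [0.131, 0.509].
Exact: lower = 0.160; upper = 0.535.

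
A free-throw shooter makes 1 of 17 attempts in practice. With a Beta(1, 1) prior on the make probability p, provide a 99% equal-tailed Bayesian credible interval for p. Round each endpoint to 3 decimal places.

Posterior: Beta(1+1, 1+16) = Beta(2, 17).
Equal-tailed 99% interval: the 0.005 and 0.995 quantiles of Beta(2, 17).
Posterior mean ≈ 0.105, SD ≈ 0.069; a Normal approximation gives roughly [-0.071, 0.282].
Exact: F⁻¹(0.005) = 0.006; F⁻¹(0.995) = 0.346.

[0.006, 0.346]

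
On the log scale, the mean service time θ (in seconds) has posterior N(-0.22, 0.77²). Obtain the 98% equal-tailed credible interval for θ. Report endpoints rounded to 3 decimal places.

[0.134, 4.813]

On the log scale the 98% interval is -0.22 ± 2.326 × 0.77 = [-2.0113, 1.5713].
Exponentiate: [e^-2.0113, e^1.5713] = [0.134, 4.813].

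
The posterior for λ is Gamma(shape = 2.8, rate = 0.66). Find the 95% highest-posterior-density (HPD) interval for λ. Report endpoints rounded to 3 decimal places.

[0.358, 9.215]

The posterior is unimodal and skewed, so the HPD interval has equal density at both endpoints and is the shortest 95% interval.
Solving f(0.358) = f(9.215) with F(9.215) − F(0.358) = 0.95 gives [0.358, 9.215].
For comparison, the equal-tailed interval is [0.810, 10.462]; the HPD is narrower and shifted toward the mode.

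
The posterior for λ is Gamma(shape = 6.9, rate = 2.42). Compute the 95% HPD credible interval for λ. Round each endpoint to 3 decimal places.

The posterior is unimodal and skewed, so the HPD interval has equal density at both endpoints and is the shortest 95% interval.
Solving f(0.946) = f(5.010) with F(5.010) − F(0.946) = 0.95 gives [0.946, 5.010].
For comparison, the equal-tailed interval is [1.137, 5.340]; the HPD is narrower and shifted toward the mode.

[0.946, 5.010]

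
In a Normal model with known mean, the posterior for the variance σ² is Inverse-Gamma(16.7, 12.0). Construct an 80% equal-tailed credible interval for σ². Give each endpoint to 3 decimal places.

[0.543, 1.024]

Inverse-Gamma(16.7, 12.0) quantiles: F⁻¹(0.1) and F⁻¹(0.9).
Equivalently, 1/σ² ~ Gamma(16.7, rate = 12.0); invert its 0.9 and 0.1 quantiles.
Posterior mean ≈ 0.764, SD ≈ 0.199; a Normal approximation gives roughly [0.509, 1.020].
Exact: lower = 0.543; upper = 1.024.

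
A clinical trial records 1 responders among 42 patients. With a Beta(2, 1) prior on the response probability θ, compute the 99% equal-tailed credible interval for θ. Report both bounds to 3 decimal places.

[0.008, 0.194]

Posterior: Beta(2+1, 1+41) = Beta(3, 42).
Equal-tailed 99% interval: the 0.005 and 0.995 quantiles of Beta(3, 42).
Posterior mean ≈ 0.067, SD ≈ 0.037; a Normal approximation gives roughly [-0.028, 0.161].
Exact: F⁻¹(0.005) = 0.008; F⁻¹(0.995) = 0.194.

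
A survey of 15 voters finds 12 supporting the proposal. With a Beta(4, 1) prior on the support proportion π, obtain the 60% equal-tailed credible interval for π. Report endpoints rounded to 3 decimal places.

Posterior: Beta(4+12, 1+3) = Beta(16, 4).
Equal-tailed 60% interval: the 0.2 and 0.8 quantiles of Beta(16, 4).
Posterior mean ≈ 0.800, SD ≈ 0.087; a Normal approximation gives roughly [0.727, 0.873].
Exact: F⁻¹(0.2) = 0.729; F⁻¹(0.8) = 0.877.

[0.729, 0.877]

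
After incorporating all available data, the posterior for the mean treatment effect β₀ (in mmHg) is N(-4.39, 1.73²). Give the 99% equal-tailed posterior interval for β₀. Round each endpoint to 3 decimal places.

[-8.846, 0.066]

The posterior is symmetric, so the 99% equal-tailed interval is β₀ = -4.39 ± z·1.73 with z = 2.576.
Half-width: 2.576 × 1.73 = 4.456.
-4.39 − 4.456 = -8.846; -4.39 + 4.456 = 0.066.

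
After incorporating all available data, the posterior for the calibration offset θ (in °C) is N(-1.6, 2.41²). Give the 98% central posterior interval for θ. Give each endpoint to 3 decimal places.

The posterior is symmetric, so the 98% equal-tailed interval is θ = -1.6 ± z·2.41 with z = 2.326.
Half-width: 2.326 × 2.41 = 5.606.
-1.6 − 5.606 = -7.206; -1.6 + 5.606 = 4.006.

[-7.206, 4.006]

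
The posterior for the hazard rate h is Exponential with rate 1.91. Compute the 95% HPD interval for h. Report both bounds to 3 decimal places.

The exponential density is strictly decreasing on [0, ∞), so the HPD interval is anchored at 0: [0, q] with P(h ≤ q) = 0.95.
q = −ln(1 − 0.95) / 1.91 = 2.9957 / 1.91 = 1.568.

[0.000, 1.568]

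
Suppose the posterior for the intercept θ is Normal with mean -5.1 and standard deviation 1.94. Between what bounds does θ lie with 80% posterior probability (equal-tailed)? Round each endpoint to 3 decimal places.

[-7.586, -2.614]

The posterior is symmetric, so the 80% equal-tailed interval is θ = -5.1 ± z·1.94 with z = 1.282.
Half-width: 1.282 × 1.94 = 2.486.
-5.1 − 2.486 = -7.586; -5.1 + 2.486 = -2.614.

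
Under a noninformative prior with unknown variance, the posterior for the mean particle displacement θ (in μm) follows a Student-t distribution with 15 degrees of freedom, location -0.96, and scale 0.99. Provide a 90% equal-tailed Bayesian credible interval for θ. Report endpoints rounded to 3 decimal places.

The t_15 distribution is symmetric; the 90% interval is -0.96 ± t·0.99 with t_{0.95,15} = 1.753.
Half-width: 1.753 × 0.99 = 1.736.
-0.96 − 1.736 = -2.696; -0.96 + 1.736 = 0.776.

[-2.696, 0.776]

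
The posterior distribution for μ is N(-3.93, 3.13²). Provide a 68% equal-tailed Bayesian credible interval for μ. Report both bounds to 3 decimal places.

The posterior is symmetric, so the 68% equal-tailed interval is μ = -3.93 ± z·3.13 with z = 0.994.
Half-width: 0.994 × 3.13 = 3.113.
-3.93 − 3.113 = -7.043; -3.93 + 3.113 = -0.817.

[-7.043, -0.817]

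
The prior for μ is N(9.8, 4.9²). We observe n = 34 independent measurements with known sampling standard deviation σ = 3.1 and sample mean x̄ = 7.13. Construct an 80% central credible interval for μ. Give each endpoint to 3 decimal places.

[6.484, 7.838]

Posterior precision = 1/4.9² + 34/3.1² = 0.0416 + 3.5380 = 3.5796, so posterior SD = 0.5285.
Posterior mean = (9.8/4.9² + 34·7.13/3.1²) / 3.5796 = 7.1611.
Interval: 7.1611 ± 1.282 × 0.5285 → [6.484, 7.838].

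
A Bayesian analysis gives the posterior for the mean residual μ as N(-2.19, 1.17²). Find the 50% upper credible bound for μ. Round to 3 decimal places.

Need U with P(μ ≤ U) = 0.50: U = -2.19 + z_{0.5}·1.17.
z = 0.000; U = -2.19 + 0.000 × 1.17 = -2.190.

-2.190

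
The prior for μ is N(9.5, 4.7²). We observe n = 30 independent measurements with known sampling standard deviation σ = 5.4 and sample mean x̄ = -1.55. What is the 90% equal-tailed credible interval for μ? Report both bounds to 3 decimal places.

Posterior precision = 1/4.7² + 30/5.4² = 0.0453 + 1.0288 = 1.0741, so posterior SD = 0.9649.
Posterior mean = (9.5/4.7² + 30·-1.55/5.4²) / 1.0741 = -1.0843.
Interval: -1.0843 ± 1.645 × 0.9649 → [-2.671, 0.503].

[-2.671, 0.503]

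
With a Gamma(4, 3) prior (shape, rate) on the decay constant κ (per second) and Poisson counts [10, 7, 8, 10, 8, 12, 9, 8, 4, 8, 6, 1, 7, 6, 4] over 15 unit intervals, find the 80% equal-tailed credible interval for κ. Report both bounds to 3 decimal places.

Posterior: Gamma(4+108, 3+15) = Gamma(112, 18) (shape, rate).
Equal-tailed 80% interval: Gamma(112, 18) quantiles at 0.1 and 0.9.
Posterior mean ≈ 6.222, SD ≈ 0.588; a Normal approximation gives roughly [5.469, 6.976].
Exact: lower = 5.482; upper = 6.987.

[5.482, 6.987]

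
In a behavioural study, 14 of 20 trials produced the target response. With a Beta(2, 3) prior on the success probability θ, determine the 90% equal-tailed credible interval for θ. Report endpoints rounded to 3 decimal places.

[0.479, 0.788]

Posterior: Beta(2+14, 3+6) = Beta(16, 9).
Equal-tailed 90% interval: the 0.05 and 0.95 quantiles of Beta(16, 9).
Posterior mean ≈ 0.640, SD ≈ 0.094; a Normal approximation gives roughly [0.485, 0.795].
Exact: F⁻¹(0.05) = 0.479; F⁻¹(0.95) = 0.788.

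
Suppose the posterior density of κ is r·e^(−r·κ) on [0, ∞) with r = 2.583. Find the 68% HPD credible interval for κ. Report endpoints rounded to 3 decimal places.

[0.000, 0.441]

The exponential density is strictly decreasing on [0, ∞), so the HPD interval is anchored at 0: [0, q] with P(κ ≤ q) = 0.68.
q = −ln(1 − 0.68) / 2.583 = 1.1394 / 2.583 = 0.441.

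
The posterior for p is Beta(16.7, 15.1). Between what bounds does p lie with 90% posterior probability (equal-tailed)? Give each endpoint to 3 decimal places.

[0.381, 0.668]

Posterior: Beta(16.7, 15.1).
Equal-tailed 90% interval: the 0.05 and 0.95 quantiles of Beta(16.7, 15.1).
Posterior mean ≈ 0.525, SD ≈ 0.087; a Normal approximation gives roughly [0.382, 0.669].
Exact: F⁻¹(0.05) = 0.381; F⁻¹(0.95) = 0.668.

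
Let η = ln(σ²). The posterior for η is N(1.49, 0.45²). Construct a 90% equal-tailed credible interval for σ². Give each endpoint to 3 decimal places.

[2.117, 9.302]

On the log scale the 90% interval is 1.49 ± 1.645 × 0.45 = [0.7498, 2.2302].
Exponentiate: [e^0.7498, e^2.2302] = [2.117, 9.302].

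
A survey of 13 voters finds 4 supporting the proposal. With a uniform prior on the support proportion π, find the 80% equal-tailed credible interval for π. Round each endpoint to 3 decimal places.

[0.185, 0.492]

Posterior: Beta(1+4, 1+9) = Beta(5, 10).
Equal-tailed 80% interval: the 0.1 and 0.9 quantiles of Beta(5, 10).
Posterior mean ≈ 0.333, SD ≈ 0.118; a Normal approximation gives roughly [0.182, 0.484].
Exact: F⁻¹(0.1) = 0.185; F⁻¹(0.9) = 0.492.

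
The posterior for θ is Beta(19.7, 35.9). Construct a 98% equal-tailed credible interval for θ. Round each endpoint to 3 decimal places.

[0.216, 0.508]

Posterior: Beta(19.7, 35.9).
Equal-tailed 98% interval: the 0.01 and 0.99 quantiles of Beta(19.7, 35.9).
Posterior mean ≈ 0.354, SD ≈ 0.064; a Normal approximation gives roughly [0.206, 0.502].
Exact: F⁻¹(0.01) = 0.216; F⁻¹(0.99) = 0.508.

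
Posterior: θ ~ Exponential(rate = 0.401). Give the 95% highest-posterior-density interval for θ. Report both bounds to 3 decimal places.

[0.000, 7.471]

The exponential density is strictly decreasing on [0, ∞), so the HPD interval is anchored at 0: [0, q] with P(θ ≤ q) = 0.95.
q = −ln(1 − 0.95) / 0.401 = 2.9957 / 0.401 = 7.471.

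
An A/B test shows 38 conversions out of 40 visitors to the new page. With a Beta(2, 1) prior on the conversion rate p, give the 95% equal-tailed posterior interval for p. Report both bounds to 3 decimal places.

Posterior: Beta(2+38, 1+2) = Beta(40, 3).
Equal-tailed 95% interval: the 0.025 and 0.975 quantiles of Beta(40, 3).
Posterior mean ≈ 0.930, SD ≈ 0.038; a Normal approximation gives roughly [0.855, 1.006].
Exact: F⁻¹(0.025) = 0.838; F⁻¹(0.975) = 0.985.

[0.838, 0.985]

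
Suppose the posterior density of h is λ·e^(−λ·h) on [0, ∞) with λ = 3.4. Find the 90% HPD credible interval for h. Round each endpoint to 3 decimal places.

[0.000, 0.677]

The exponential density is strictly decreasing on [0, ∞), so the HPD interval is anchored at 0: [0, q] with P(h ≤ q) = 0.90.
q = −ln(1 − 0.90) / 3.4 = 2.3026 / 3.4 = 0.677.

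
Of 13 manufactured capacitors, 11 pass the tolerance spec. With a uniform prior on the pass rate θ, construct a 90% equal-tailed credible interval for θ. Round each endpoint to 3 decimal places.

Posterior: Beta(1+11, 1+2) = Beta(12, 3).
Equal-tailed 90% interval: the 0.05 and 0.95 quantiles of Beta(12, 3).
Posterior mean ≈ 0.800, SD ≈ 0.100; a Normal approximation gives roughly [0.636, 0.964].
Exact: F⁻¹(0.05) = 0.615; F⁻¹(0.95) = 0.939.

[0.615, 0.939]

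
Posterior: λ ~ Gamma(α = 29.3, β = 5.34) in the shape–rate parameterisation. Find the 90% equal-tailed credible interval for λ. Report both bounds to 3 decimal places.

[3.933, 7.254]

Posterior: Gamma(shape 29.3, rate 5.34).
Equal-tailed 90% interval: Gamma(29.3, 5.34) quantiles at 0.05 and 0.95.
Posterior mean ≈ 5.487, SD ≈ 1.014; a Normal approximation gives roughly [3.820, 7.154].
Exact: lower = 3.933; upper = 7.254.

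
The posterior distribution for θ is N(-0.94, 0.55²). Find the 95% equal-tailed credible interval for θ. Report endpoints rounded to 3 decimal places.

The posterior is symmetric, so the 95% equal-tailed interval is θ = -0.94 ± z·0.55 with z = 1.960.
Half-width: 1.960 × 0.55 = 1.078.
-0.94 − 1.078 = -2.018; -0.94 + 1.078 = 0.138.

[-2.018, 0.138]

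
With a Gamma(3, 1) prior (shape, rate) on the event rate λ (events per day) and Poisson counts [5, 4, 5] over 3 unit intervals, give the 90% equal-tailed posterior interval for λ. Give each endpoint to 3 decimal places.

Posterior: Gamma(3+14, 1+3) = Gamma(17, 4) (shape, rate).
Equal-tailed 90% interval: Gamma(17, 4) quantiles at 0.05 and 0.95.
Posterior mean ≈ 4.250, SD ≈ 1.031; a Normal approximation gives roughly [2.555, 5.945].
Exact: lower = 2.708; upper = 6.075.

[2.708, 6.075]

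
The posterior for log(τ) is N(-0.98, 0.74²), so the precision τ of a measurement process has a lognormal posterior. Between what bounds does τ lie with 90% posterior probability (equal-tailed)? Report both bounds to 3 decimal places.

[0.111, 1.268]

On the log scale the 90% interval is -0.98 ± 1.645 × 0.74 = [-2.1972, 0.2372].
Exponentiate: [e^-2.1972, e^0.2372] = [0.111, 1.268].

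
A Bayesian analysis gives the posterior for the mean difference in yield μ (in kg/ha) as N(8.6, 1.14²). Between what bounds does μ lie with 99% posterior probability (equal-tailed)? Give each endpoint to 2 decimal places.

[5.66, 11.54]

The posterior is symmetric, so the 99% equal-tailed interval is μ = 8.6 ± z·1.14 with z = 2.576.
Half-width: 2.576 × 1.14 = 2.94.
8.6 − 2.94 = 5.66; 8.6 + 2.94 = 11.54.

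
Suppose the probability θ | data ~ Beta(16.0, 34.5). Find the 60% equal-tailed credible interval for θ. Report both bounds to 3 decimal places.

[0.261, 0.371]

Posterior: Beta(16.0, 34.5).
Equal-tailed 60% interval: the 0.2 and 0.8 quantiles of Beta(16.0, 34.5).
Posterior mean ≈ 0.317, SD ≈ 0.065; a Normal approximation gives roughly [0.262, 0.371].
Exact: F⁻¹(0.2) = 0.261; F⁻¹(0.8) = 0.371.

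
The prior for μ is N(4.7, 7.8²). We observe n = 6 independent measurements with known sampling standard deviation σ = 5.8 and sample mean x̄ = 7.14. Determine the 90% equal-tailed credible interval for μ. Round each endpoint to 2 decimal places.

[3.21, 10.66]

Posterior precision = 1/7.8² + 6/5.8² = 0.0164 + 0.1784 = 0.1948, so posterior SD = 2.2657.
Posterior mean = (4.7/7.8² + 6·7.14/5.8²) / 0.1948 = 6.9341.
Interval: 6.9341 ± 1.645 × 2.2657 → [3.21, 10.66].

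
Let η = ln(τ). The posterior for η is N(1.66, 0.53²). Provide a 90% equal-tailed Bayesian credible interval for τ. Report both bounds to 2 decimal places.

[2.20, 12.58]

On the log scale the 90% interval is 1.66 ± 1.645 × 0.53 = [0.7882, 2.5318].
Exponentiate: [e^0.7882, e^2.5318] = [2.20, 12.58].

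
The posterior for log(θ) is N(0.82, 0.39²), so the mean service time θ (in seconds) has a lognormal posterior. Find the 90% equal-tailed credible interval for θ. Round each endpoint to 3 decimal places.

On the log scale the 90% interval is 0.82 ± 1.645 × 0.39 = [0.1785, 1.4615].
Exponentiate: [e^0.1785, e^1.4615] = [1.195, 4.312].

[1.195, 4.312]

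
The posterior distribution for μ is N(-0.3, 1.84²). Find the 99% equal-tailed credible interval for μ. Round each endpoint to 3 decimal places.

The posterior is symmetric, so the 99% equal-tailed interval is μ = -0.3 ± z·1.84 with z = 2.576.
Half-width: 2.576 × 1.84 = 4.740.
-0.3 − 4.740 = -5.040; -0.3 + 4.740 = 4.440.

[-5.040, 4.440]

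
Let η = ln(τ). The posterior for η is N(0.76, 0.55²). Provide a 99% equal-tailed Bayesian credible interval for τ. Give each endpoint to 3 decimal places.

[0.519, 8.817]

On the log scale the 99% interval is 0.76 ± 2.576 × 0.55 = [-0.6567, 2.1767].
Exponentiate: [e^-0.6567, e^2.1767] = [0.519, 8.817].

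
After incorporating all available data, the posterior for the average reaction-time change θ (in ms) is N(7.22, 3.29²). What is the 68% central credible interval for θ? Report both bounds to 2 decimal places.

[3.95, 10.49]

The posterior is symmetric, so the 68% equal-tailed interval is θ = 7.22 ± z·3.29 with z = 0.994.
Half-width: 0.994 × 3.29 = 3.27.
7.22 − 3.27 = 3.95; 7.22 + 3.27 = 10.49.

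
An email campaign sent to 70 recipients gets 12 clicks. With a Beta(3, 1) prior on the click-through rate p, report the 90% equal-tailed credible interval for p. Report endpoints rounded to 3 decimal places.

Posterior: Beta(3+12, 1+58) = Beta(15, 59).
Equal-tailed 90% interval: the 0.05 and 0.95 quantiles of Beta(15, 59).
Posterior mean ≈ 0.203, SD ≈ 0.046; a Normal approximation gives roughly [0.126, 0.279].
Exact: F⁻¹(0.05) = 0.131; F⁻¹(0.95) = 0.283.

[0.131, 0.283]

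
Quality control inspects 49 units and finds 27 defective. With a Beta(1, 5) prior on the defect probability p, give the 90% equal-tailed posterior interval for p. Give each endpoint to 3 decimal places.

Posterior: Beta(1+27, 5+22) = Beta(28, 27).
Equal-tailed 90% interval: the 0.05 and 0.95 quantiles of Beta(28, 27).
Posterior mean ≈ 0.509, SD ≈ 0.067; a Normal approximation gives roughly [0.399, 0.619].
Exact: F⁻¹(0.05) = 0.399; F⁻¹(0.95) = 0.619.

[0.399, 0.619]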